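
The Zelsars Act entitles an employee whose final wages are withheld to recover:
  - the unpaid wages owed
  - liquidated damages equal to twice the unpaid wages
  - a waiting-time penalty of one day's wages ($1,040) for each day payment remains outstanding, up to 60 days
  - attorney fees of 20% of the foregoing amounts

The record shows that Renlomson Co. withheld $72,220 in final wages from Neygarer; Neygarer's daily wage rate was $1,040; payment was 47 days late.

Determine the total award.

Doubled: 2 × $72,220 = $144,440
Penalty days: min(47, 60) = 47
Waiting-time penalty: 47 × $1,040 = $48,880
Subtotal: $72,220 + $144,440 + $48,880 = $265,540
Attorney fees: 20% of $265,540 = $53,108
Total award: $265,540 + $53,108 = $318,648

Total award: $318,648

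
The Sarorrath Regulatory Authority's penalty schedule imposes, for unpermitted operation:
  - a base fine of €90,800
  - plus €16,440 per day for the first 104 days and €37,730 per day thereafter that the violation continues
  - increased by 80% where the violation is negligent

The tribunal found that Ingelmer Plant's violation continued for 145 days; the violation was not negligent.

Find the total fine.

€3,347,490

First 104 days: 104 × €16,440 = €1,709,760
Remaining days: (145 − 104) × €37,730 = €1,546,930
Per-day component: €1,709,760 + €1,546,930 = €3,256,690
Base plus per-day: €90,800 + €3,256,690 = €3,347,490
The violation was not negligent: no 80% increase.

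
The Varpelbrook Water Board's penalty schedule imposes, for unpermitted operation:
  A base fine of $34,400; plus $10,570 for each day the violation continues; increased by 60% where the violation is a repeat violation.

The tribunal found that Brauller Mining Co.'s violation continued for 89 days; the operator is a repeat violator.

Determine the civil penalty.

$1,560,208

Per-day component: 89 × $10,570 = $940,730
Base plus per-day: $34,400 + $940,730 = $975,130
Enhancement: 60% of $975,130 = $585,078
Enhanced fine: $975,130 + $585,078 = $1,560,208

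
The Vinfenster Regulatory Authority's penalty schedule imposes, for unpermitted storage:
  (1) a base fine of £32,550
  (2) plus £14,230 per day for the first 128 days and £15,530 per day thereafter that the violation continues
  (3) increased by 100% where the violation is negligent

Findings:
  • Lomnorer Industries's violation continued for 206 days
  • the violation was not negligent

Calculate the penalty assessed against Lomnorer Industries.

First 128 days: 128 × £14,230 = £1,821,440
Remaining days: (206 − 128) × £15,530 = £1,211,340
Per-day component: £1,821,440 + £1,211,340 = £3,032,780
Base plus per-day: £32,550 + £3,032,780 = £3,065,330
The violation was not negligent: no 100% increase.

Civil penalty: £3,065,330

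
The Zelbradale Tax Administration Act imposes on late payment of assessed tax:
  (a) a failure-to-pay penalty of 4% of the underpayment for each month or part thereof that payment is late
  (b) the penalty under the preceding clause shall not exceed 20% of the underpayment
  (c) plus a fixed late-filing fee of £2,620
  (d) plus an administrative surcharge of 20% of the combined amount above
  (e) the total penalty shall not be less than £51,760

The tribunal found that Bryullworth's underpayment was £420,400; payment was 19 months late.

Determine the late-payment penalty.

Accrued rate: 4% × 19 = 76%, capped at 20% → 20%
Failure-to-pay penalty: 20% of £420,400 = £84,080
Penalty before surcharge: £84,080 + £2,620 = £86,700
Administrative surcharge: 20% of £86,700 = £17,340
Total penalty: £86,700 + £17,340 = £104,040
Minimum £51,760: £104,040 meets the minimum, no increase.

£104,040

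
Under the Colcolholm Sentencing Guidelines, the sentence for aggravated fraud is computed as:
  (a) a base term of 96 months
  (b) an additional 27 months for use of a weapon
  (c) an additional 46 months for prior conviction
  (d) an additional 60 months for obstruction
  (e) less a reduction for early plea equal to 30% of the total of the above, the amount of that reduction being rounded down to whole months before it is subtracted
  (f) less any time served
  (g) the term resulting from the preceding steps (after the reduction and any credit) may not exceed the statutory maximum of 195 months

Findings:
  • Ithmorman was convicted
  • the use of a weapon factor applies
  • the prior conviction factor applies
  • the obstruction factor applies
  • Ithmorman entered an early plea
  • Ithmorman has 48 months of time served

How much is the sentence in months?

113 months

Use of a weapon enhancement: +27 months
Prior conviction enhancement: +46 months
Obstruction enhancement: +60 months
Adjusted term: 96 months + 27 months + 46 months + 60 months = 229 months
Early plea reduction: 30% of 229 months = 68 months (rounded down)
After reduction: 229 − 68 = 161 months
Less time served: 161 months − 48 months = 113 months
Cap at 195 months: 113 months is within the cap, no reduction.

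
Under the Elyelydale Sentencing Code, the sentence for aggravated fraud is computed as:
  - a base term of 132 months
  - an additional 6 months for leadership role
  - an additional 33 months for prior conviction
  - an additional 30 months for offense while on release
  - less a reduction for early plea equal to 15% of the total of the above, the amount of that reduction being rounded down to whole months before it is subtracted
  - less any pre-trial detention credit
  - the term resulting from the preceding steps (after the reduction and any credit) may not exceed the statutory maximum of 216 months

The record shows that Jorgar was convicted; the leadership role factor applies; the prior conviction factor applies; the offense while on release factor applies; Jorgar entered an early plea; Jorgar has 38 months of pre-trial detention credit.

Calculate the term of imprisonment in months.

Leadership role enhancement: +6 months
Prior conviction enhancement: +33 months
Offense while on release enhancement: +30 months
Adjusted term: 132 months + 6 months + 33 months + 30 months = 201 months
Early plea reduction: 15% of 201 months = 30 months (rounded down)
After reduction: 201 − 30 = 171 months
Less pre-trial detention credit: 171 months − 38 months = 133 months
Cap at 216 months: 133 months is within the cap, no reduction.

133 months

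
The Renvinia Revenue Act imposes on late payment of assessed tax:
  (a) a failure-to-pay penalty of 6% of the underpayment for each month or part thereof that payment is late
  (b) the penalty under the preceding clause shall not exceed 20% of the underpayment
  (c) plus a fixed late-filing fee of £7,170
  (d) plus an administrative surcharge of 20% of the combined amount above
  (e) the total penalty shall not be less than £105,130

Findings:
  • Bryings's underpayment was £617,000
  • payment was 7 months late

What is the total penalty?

£156,684

Accrued rate: 6% × 7 = 42%, capped at 20% → 20%
Failure-to-pay penalty: 20% of £617,000 = £123,400
Penalty before surcharge: £123,400 + £7,170 = £130,570
Administrative surcharge: 20% of £130,570 = £26,114
Total penalty: £130,570 + £26,114 = £156,684
Minimum £105,130: £156,684 meets the minimum, no increase.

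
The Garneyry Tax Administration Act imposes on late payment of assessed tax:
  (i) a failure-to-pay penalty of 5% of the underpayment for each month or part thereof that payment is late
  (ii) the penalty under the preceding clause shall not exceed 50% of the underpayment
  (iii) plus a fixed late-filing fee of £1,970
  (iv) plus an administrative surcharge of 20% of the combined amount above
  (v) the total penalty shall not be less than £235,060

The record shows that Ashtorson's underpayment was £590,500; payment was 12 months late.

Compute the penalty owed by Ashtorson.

Accrued rate: 5% × 12 = 60%, capped at 50% → 50%
Failure-to-pay penalty: 50% of £590,500 = £295,250
Penalty before surcharge: £295,250 + £1,970 = £297,220
Administrative surcharge: 20% of £297,220 = £59,444
Total penalty: £297,220 + £59,444 = £356,664
Minimum £235,060: £356,664 meets the minimum, no increase.

£356,664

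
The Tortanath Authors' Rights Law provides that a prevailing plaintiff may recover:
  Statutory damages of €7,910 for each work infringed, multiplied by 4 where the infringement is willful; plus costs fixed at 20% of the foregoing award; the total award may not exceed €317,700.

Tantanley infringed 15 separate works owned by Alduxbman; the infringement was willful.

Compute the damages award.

€317,700

Statutory damages: 15 × €7,910 = €118,650
Multiplied by 4: 4 × €118,650 = €474,600
Costs: 20% of €474,600 = €94,920
Award plus costs: €474,600 + €94,920 = €569,520
Cap at €317,700: €569,520 exceeds the cap → €317,700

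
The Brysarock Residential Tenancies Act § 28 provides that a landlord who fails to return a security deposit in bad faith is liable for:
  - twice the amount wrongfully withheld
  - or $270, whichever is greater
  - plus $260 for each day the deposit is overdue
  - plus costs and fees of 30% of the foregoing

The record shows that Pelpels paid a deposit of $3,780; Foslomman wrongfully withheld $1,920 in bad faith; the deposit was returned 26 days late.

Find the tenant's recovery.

$13,780

Doubled: 2 × $1,920 = $3,840
Minimum $270: $3,840 meets the minimum, no increase.
Late-return penalty: 26 × $260 = $6,760
Damages plus late penalty: $3,840 + $6,760 = $10,600
Costs and fees: 30% of $10,600 = $3,180
Total recovery: $10,600 + $3,180 = $13,780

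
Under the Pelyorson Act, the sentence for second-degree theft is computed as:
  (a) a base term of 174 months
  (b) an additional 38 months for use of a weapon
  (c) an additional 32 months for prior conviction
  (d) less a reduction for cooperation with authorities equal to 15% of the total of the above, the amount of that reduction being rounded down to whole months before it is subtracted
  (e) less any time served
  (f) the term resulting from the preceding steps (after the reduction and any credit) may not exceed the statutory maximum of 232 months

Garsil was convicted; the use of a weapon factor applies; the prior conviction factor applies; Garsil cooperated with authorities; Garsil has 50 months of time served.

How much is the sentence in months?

158 months

Use of a weapon enhancement: +38 months
Prior conviction enhancement: +32 months
Adjusted term: 174 months + 38 months + 32 months = 244 months
Cooperation with authorities reduction: 15% of 244 months = 36 months (rounded down)
After reduction: 244 − 36 = 208 months
Less time served: 208 months − 50 months = 158 months
Cap at 232 months: 158 months is within the cap, no reduction.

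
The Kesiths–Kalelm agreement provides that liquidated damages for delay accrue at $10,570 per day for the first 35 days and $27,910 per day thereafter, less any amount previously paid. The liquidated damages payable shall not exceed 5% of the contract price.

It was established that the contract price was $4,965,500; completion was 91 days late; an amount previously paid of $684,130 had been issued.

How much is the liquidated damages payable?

Liquidated damages: $248,275

First 35 days: 35 × $10,570 = $369,950
Remaining days: (91 − 35) × $27,910 = $1,562,960
Accrued per-day damages: $369,950 + $1,562,960 = $1,932,910
Less amount previously paid: $1,932,910 − $684,130 = $1,248,780
Cap: 5% of $4,965,500 = $248,275
Cap at $248,275: $1,248,780 exceeds the cap → $248,275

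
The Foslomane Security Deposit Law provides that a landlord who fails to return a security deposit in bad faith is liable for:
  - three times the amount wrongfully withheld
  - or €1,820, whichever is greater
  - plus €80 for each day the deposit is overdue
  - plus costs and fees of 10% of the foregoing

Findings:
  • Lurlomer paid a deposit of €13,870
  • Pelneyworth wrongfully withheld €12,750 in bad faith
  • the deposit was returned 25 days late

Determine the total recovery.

Trebled: 3 × €12,750 = €38,250
Minimum €1,820: €38,250 meets the minimum, no increase.
Late-return penalty: 25 × €80 = €2,000
Damages plus late penalty: €38,250 + €2,000 = €40,250
Costs and fees: 10% of €40,250 = €4,025
Total recovery: €40,250 + €4,025 = €44,275

€44,275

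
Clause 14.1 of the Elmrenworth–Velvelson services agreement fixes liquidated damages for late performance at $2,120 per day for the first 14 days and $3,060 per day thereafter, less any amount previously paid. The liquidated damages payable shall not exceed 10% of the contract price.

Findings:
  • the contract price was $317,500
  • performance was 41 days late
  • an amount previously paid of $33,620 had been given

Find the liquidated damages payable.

Liquidated damages: $31,750

First 14 days: 14 × $2,120 = $29,680
Remaining days: (41 − 14) × $3,060 = $82,620
Accrued per-day damages: $29,680 + $82,620 = $112,300
Less amount previously paid: $112,300 − $33,620 = $78,680
Cap: 10% of $317,500 = $31,750
Cap at $31,750: $78,680 exceeds the cap → $31,750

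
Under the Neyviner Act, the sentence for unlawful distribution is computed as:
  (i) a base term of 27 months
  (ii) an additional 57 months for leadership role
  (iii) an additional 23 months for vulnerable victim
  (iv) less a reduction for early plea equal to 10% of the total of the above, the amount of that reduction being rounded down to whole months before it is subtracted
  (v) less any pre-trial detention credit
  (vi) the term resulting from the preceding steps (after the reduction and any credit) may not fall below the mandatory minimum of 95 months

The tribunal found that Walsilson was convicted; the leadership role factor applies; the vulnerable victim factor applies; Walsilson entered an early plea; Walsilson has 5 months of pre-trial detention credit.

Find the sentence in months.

Leadership role enhancement: +57 months
Vulnerable victim enhancement: +23 months
Adjusted term: 27 months + 57 months + 23 months = 107 months
Early plea reduction: 10% of 107 months = 10 months (rounded down)
After reduction: 107 − 10 = 97 months
Less pre-trial detention credit: 97 months − 5 months = 92 months
Minimum 95 months: 92 months is below the minimum → 95 months

95 months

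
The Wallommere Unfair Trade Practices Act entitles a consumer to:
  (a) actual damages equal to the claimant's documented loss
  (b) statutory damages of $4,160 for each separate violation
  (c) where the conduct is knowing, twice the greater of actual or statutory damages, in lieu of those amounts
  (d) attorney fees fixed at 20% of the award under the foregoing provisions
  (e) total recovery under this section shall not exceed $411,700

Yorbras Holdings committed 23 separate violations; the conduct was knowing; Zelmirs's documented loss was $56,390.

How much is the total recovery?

$229,632

Statutory damages: 23 × $4,160 = $95,680
Greater of actual damages ($56,390) or statutory damages ($95,680): $95,680
Doubled: 2 × $95,680 = $191,360
Attorney fees: 20% of $191,360 = $38,272
Total before cap: $191,360 + $38,272 = $229,632
Cap at $411,700: $229,632 is within the cap, no reduction.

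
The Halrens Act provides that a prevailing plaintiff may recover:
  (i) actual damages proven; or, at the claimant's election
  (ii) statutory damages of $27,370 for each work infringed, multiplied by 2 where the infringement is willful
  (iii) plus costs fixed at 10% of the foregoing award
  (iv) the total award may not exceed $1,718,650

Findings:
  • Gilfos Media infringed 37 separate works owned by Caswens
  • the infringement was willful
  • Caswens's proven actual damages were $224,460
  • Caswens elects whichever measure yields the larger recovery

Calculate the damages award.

Statutory damages: 37 × $27,370 = $1,012,690
Doubled: 2 × $1,012,690 = $2,025,380
Greater of actual damages ($224,460) or enhanced statutory damages ($2,025,380): $2,025,380
Costs: 10% of $2,025,380 = $202,538
Award plus costs: $2,025,380 + $202,538 = $2,227,918
Cap at $1,718,650: $2,227,918 exceeds the cap → $1,718,650

$1,718,650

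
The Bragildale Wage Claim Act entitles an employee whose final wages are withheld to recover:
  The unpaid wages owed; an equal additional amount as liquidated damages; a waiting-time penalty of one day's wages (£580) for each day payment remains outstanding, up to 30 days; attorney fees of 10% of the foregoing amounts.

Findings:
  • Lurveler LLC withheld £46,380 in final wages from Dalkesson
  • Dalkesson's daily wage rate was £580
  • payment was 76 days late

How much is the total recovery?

Liquidated damages (equal amount): £46,380
Penalty days: min(76, 30) = 30
Waiting-time penalty: 30 × £580 = £17,400
Subtotal: £46,380 + £46,380 + £17,400 = £110,160
Attorney fees: 10% of £110,160 = £11,016
Total award: £110,160 + £11,016 = £121,176

£121,176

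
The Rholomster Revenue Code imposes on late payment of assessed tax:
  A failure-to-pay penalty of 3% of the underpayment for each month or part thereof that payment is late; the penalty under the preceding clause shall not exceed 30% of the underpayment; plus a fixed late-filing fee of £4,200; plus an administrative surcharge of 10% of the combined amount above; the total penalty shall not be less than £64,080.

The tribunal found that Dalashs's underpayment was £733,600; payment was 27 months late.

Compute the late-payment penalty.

Accrued rate: 3% × 27 = 81%, capped at 30% → 30%
Failure-to-pay penalty: 30% of £733,600 = £220,080
Penalty before surcharge: £220,080 + £4,200 = £224,280
Administrative surcharge: 10% of £224,280 = £22,428
Total penalty: £224,280 + £22,428 = £246,708
Minimum £64,080: £246,708 meets the minimum, no increase.

Penalty: £246,708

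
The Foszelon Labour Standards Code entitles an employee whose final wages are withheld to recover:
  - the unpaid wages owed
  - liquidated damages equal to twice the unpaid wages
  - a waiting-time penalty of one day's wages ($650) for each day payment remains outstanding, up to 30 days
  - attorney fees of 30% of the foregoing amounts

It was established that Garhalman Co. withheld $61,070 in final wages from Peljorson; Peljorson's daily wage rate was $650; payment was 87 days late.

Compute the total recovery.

Doubled: 2 × $61,070 = $122,140
Penalty days: min(87, 30) = 30
Waiting-time penalty: 30 × $650 = $19,500
Subtotal: $61,070 + $122,140 + $19,500 = $202,710
Attorney fees: 30% of $202,710 = $60,813
Total award: $202,710 + $60,813 = $263,523

$263,523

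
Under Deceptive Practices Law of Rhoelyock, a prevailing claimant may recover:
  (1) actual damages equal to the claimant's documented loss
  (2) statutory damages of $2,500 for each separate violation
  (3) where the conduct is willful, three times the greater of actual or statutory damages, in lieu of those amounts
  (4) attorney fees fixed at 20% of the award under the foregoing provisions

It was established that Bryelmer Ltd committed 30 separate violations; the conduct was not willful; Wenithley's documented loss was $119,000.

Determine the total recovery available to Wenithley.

$232,800

Statutory damages: 30 × $2,500 = $75,000
Conduct not willful: the in-lieu enhancement does not apply.
Actual plus statutory damages: $119,000 + $75,000 = $194,000
Attorney fees: 20% of $194,000 = $38,800
Total recovery: $194,000 + $38,800 = $232,800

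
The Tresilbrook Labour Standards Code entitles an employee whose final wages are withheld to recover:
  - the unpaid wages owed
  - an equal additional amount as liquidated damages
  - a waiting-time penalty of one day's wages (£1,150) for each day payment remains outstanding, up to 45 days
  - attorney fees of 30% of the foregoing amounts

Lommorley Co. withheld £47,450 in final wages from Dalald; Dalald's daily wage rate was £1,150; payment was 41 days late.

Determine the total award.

£184,665

Liquidated damages (equal amount): £47,450
Penalty days: min(41, 45) = 41
Waiting-time penalty: 41 × £1,150 = £47,150
Subtotal: £47,450 + £47,450 + £47,150 = £142,050
Attorney fees: 30% of £142,050 = £42,615
Total award: £142,050 + £42,615 = £184,665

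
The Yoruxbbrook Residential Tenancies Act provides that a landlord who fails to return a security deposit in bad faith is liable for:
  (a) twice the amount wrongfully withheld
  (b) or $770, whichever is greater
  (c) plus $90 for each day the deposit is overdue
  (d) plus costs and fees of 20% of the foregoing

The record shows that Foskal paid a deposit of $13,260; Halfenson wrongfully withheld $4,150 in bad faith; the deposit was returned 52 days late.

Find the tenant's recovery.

$15,576

Doubled: 2 × $4,150 = $8,300
Minimum $770: $8,300 meets the minimum, no increase.
Late-return penalty: 52 × $90 = $4,680
Damages plus late penalty: $8,300 + $4,680 = $12,980
Costs and fees: 20% of $12,980 = $2,596
Total recovery: $12,980 + $2,596 = $15,576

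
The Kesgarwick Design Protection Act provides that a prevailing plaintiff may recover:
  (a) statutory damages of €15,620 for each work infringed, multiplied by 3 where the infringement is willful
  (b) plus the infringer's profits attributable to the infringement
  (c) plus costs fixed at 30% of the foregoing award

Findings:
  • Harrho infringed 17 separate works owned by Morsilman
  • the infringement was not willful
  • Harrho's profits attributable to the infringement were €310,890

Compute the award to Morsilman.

Statutory damages: 17 × €15,620 = €265,540
Infringement not willful: no ×3 enhancement.
Combined award: €265,540 + €310,890 = €576,430
Costs: 30% of €576,430 = €172,929
Award plus costs: €576,430 + €172,929 = €749,359

€749,359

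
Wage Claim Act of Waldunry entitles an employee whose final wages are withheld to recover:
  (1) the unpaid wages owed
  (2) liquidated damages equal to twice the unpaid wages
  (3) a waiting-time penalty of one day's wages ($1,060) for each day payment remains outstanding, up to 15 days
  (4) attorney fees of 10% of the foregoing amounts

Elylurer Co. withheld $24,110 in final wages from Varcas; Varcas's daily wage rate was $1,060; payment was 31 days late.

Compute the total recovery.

Doubled: 2 × $24,110 = $48,220
Penalty days: min(31, 15) = 15
Waiting-time penalty: 15 × $1,060 = $15,900
Subtotal: $24,110 + $48,220 + $15,900 = $88,230
Attorney fees: 10% of $88,230 = $8,823
Total award: $88,230 + $8,823 = $97,053

$97,053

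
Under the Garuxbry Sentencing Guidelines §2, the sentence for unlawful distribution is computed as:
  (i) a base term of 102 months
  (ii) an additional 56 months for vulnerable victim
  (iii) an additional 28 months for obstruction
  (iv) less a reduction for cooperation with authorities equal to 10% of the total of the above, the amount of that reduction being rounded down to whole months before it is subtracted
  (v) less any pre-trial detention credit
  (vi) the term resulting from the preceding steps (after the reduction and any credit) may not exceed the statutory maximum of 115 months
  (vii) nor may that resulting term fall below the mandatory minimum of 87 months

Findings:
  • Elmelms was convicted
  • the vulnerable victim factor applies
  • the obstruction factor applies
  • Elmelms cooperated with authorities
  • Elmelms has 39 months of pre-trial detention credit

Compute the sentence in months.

Vulnerable victim enhancement: +56 months
Obstruction enhancement: +28 months
Adjusted term: 102 months + 56 months + 28 months = 186 months
Cooperation with authorities reduction: 10% of 186 months = 18 months (rounded down)
After reduction: 186 − 18 = 168 months
Less pre-trial detention credit: 168 months − 39 months = 129 months
Cap at 115 months: 129 months exceeds the cap → 115 months
Minimum 87 months: 115 months meets the minimum, no increase.

115 months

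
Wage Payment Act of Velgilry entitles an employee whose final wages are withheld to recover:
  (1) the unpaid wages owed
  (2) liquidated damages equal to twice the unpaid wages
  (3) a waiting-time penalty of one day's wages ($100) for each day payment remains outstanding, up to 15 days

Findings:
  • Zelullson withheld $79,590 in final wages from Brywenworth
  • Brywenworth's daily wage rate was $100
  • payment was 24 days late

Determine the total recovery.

Doubled: 2 × $79,590 = $159,180
Penalty days: min(24, 15) = 15
Waiting-time penalty: 15 × $100 = $1,500
Total award: $79,590 + $159,180 + $1,500 = $240,270

$240,270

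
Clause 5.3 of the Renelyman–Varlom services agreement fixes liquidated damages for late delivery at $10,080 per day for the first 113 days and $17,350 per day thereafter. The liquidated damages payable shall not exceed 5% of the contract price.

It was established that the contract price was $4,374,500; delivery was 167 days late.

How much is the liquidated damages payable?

First 113 days: 113 × $10,080 = $1,139,040
Remaining days: (167 − 113) × $17,350 = $936,900
Accrued per-day damages: $1,139,040 + $936,900 = $2,075,940
Cap: 5% of $4,374,500 = $218,725
Cap at $218,725: $2,075,940 exceeds the cap → $218,725

$218,725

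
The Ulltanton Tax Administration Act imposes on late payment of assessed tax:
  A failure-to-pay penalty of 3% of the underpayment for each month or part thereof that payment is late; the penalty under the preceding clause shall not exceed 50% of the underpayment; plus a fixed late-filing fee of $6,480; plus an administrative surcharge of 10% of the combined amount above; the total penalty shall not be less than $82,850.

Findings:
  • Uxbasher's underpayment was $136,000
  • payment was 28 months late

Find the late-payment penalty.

Accrued rate: 3% × 28 = 84%, capped at 50% → 50%
Failure-to-pay penalty: 50% of $136,000 = $68,000
Penalty before surcharge: $68,000 + $6,480 = $74,480
Administrative surcharge: 10% of $74,480 = $7,448
Total penalty: $74,480 + $7,448 = $81,928
Minimum $82,850: $81,928 is below the minimum → $82,850

$82,850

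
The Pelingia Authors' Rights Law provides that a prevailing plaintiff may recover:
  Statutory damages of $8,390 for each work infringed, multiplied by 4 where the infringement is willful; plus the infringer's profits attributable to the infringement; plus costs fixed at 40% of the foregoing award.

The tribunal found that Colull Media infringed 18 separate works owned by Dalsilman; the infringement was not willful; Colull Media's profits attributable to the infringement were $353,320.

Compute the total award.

Statutory damages: 18 × $8,390 = $151,020
Infringement not willful: no ×4 enhancement.
Combined award: $151,020 + $353,320 = $504,340
Costs: 40% of $504,340 = $201,736
Award plus costs: $504,340 + $201,736 = $706,076

Award: $706,076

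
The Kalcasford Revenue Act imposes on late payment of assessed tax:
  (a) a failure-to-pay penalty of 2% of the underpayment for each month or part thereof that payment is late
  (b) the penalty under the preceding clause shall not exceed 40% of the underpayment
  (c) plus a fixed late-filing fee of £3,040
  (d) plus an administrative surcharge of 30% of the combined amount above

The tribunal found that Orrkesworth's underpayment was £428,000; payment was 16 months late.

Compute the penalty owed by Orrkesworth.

£182,000

Accrued rate: 2% × 16 = 32%, capped at 40% → 32%
Failure-to-pay penalty: 32% of £428,000 = £136,960
Penalty before surcharge: £136,960 + £3,040 = £140,000
Administrative surcharge: 30% of £140,000 = £42,000
Total penalty: £140,000 + £42,000 = £182,000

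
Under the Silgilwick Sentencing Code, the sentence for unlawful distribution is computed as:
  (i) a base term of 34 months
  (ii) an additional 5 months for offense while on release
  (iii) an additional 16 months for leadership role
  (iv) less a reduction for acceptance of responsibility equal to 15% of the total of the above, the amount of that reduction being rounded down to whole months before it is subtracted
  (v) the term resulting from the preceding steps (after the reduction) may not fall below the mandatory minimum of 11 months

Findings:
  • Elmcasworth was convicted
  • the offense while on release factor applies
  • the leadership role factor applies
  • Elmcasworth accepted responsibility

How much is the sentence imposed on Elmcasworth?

47 months

Offense while on release enhancement: +5 months
Leadership role enhancement: +16 months
Adjusted term: 34 months + 5 months + 16 months = 55 months
Acceptance of responsibility reduction: 15% of 55 months = 8 months (rounded down)
After reduction: 55 − 8 = 47 months
Minimum 11 months: 47 months meets the minimum, no increase.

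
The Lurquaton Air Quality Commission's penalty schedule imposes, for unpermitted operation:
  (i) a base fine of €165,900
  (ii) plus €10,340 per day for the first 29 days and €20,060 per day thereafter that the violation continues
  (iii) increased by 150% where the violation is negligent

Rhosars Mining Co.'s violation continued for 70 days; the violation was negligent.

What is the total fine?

First 29 days: 29 × €10,340 = €299,860
Remaining days: (70 − 29) × €20,060 = €822,460
Per-day component: €299,860 + €822,460 = €1,122,320
Base plus per-day: €165,900 + €1,122,320 = €1,288,220
Enhancement: 150% of €1,288,220 = €1,932,330
Enhanced fine: €1,288,220 + €1,932,330 = €3,220,550

€3,220,550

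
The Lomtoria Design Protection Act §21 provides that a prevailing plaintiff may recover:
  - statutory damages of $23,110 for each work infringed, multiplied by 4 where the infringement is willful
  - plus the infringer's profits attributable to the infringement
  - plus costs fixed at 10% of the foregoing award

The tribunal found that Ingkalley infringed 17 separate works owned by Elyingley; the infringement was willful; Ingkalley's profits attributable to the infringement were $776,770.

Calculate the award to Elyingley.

Statutory damages: 17 × $23,110 = $392,870
Multiplied by 4: 4 × $392,870 = $1,571,480
Combined award: $1,571,480 + $776,770 = $2,348,250
Costs: 10% of $2,348,250 = $234,825
Award plus costs: $2,348,250 + $234,825 = $2,583,075

$2,583,075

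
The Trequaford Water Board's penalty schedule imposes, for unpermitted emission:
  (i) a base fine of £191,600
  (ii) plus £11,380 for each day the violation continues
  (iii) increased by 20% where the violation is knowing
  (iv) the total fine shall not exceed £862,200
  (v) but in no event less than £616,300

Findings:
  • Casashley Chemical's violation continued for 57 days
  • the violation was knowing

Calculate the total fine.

£862,200

Per-day component: 57 × £11,380 = £648,660
Base plus per-day: £191,600 + £648,660 = £840,260
Enhancement: 20% of £840,260 = £168,052
Enhanced fine: £840,260 + £168,052 = £1,008,312
Cap at £862,200: £1,008,312 exceeds the cap → £862,200
Minimum £616,300: £862,200 meets the minimum, no increase.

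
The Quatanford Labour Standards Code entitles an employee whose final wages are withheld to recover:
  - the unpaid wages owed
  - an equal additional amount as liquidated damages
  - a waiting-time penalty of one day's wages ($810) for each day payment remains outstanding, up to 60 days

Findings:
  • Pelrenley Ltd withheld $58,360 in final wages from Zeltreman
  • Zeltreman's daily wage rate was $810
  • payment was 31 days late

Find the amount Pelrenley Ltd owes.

Total award: $141,830

Liquidated damages (equal amount): $58,360
Penalty days: min(31, 60) = 31
Waiting-time penalty: 31 × $810 = $25,110
Total award: $58,360 + $58,360 + $25,110 = $141,830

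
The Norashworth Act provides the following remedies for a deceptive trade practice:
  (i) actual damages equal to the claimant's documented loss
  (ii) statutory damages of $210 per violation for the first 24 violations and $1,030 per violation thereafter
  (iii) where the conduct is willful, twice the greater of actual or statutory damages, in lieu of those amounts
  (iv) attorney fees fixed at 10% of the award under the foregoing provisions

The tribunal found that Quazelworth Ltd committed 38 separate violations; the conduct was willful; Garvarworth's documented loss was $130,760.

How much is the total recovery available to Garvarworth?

$287,672

First 24 violations: 24 × $210 = $5,040
Remaining violations: (38 − 24) × $1,030 = $14,420
Statutory damages: $5,040 + $14,420 = $19,460
Greater of actual damages ($130,760) or statutory damages ($19,460): $130,760
Doubled: 2 × $130,760 = $261,520
Attorney fees: 10% of $261,520 = $26,152
Total recovery: $261,520 + $26,152 = $287,672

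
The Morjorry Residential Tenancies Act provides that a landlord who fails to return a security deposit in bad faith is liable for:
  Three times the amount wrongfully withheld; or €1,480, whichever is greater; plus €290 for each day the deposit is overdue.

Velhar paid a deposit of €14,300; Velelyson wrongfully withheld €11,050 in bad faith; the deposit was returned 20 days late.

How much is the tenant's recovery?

Recovery: €38,950

Trebled: 3 × €11,050 = €33,150
Minimum €1,480: €33,150 meets the minimum, no increase.
Late-return penalty: 20 × €290 = €5,800
Damages plus late penalty: €33,150 + €5,800 = €38,950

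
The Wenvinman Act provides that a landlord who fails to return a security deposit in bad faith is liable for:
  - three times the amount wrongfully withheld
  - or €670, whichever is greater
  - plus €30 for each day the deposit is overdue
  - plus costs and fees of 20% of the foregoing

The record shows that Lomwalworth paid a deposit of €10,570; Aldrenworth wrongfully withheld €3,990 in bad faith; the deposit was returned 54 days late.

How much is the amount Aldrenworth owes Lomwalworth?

Trebled: 3 × €3,990 = €11,970
Minimum €670: €11,970 meets the minimum, no increase.
Late-return penalty: 54 × €30 = €1,620
Damages plus late penalty: €11,970 + €1,620 = €13,590
Costs and fees: 20% of €13,590 = €2,718
Total recovery: €13,590 + €2,718 = €16,308

€16,308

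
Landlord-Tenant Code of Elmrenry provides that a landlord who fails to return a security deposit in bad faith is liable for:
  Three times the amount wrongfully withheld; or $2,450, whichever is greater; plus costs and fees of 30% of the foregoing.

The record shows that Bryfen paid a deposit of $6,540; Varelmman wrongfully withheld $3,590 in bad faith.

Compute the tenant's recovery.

Trebled: 3 × $3,590 = $10,770
Minimum $2,450: $10,770 meets the minimum, no increase.
Costs and fees: 30% of $10,770 = $3,231
Total recovery: $10,770 + $3,231 = $14,001

$14,001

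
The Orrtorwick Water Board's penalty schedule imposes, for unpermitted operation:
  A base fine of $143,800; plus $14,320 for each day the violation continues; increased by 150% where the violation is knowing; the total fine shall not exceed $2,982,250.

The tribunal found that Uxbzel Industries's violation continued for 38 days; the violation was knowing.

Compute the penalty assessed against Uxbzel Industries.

Per-day component: 38 × $14,320 = $544,160
Base plus per-day: $143,800 + $544,160 = $687,960
Enhancement: 150% of $687,960 = $1,031,940
Enhanced fine: $687,960 + $1,031,940 = $1,719,900
Cap at $2,982,250: $1,719,900 is within the cap, no reduction.

Civil penalty: $1,719,900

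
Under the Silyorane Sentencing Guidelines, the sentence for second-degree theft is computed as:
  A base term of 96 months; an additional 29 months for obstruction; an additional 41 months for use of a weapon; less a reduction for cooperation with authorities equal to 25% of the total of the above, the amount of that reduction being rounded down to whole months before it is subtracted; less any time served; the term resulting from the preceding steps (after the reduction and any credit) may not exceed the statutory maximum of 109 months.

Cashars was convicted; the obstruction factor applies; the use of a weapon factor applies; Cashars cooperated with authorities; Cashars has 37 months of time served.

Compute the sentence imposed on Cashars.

Obstruction enhancement: +29 months
Use of a weapon enhancement: +41 months
Adjusted term: 96 months + 29 months + 41 months = 166 months
Cooperation with authorities reduction: 25% of 166 months = 41 months (rounded down)
After reduction: 166 − 41 = 125 months
Less time served: 125 months − 37 months = 88 months
Cap at 109 months: 88 months is within the cap, no reduction.

Sentence: 88 months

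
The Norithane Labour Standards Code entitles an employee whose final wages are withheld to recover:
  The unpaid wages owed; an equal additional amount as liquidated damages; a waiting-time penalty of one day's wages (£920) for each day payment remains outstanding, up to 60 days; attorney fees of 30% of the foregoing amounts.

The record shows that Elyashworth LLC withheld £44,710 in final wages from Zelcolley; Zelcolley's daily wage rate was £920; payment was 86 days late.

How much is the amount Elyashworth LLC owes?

Total award: £188,006

Liquidated damages (equal amount): £44,710
Penalty days: min(86, 60) = 60
Waiting-time penalty: 60 × £920 = £55,200
Subtotal: £44,710 + £44,710 + £55,200 = £144,620
Attorney fees: 30% of £144,620 = £43,386
Total award: £144,620 + £43,386 = £188,006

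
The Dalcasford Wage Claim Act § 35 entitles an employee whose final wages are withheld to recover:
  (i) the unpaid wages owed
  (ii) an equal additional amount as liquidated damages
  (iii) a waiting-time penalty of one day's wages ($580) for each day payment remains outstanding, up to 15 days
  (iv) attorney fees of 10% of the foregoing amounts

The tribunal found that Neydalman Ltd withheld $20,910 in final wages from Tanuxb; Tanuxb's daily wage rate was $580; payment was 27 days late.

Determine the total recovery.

$55,572

Liquidated damages (equal amount): $20,910
Penalty days: min(27, 15) = 15
Waiting-time penalty: 15 × $580 = $8,700
Subtotal: $20,910 + $20,910 + $8,700 = $50,520
Attorney fees: 10% of $50,520 = $5,052
Total award: $50,520 + $5,052 = $55,572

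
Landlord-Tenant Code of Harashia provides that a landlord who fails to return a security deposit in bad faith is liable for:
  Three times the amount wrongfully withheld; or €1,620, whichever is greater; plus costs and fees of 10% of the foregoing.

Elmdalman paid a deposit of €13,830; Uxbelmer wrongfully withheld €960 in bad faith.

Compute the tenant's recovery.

Trebled: 3 × €960 = €2,880
Minimum €1,620: €2,880 meets the minimum, no increase.
Costs and fees: 10% of €2,880 = €288
Total recovery: €2,880 + €288 = €3,168

€3,168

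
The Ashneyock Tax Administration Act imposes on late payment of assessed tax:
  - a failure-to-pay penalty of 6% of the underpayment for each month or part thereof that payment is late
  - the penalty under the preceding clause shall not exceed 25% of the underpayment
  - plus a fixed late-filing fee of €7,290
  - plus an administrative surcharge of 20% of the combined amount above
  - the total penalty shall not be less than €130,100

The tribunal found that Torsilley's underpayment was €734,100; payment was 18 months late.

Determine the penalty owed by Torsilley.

Penalty: €228,978

Accrued rate: 6% × 18 = 108%, capped at 25% → 25%
Failure-to-pay penalty: 25% of €734,100 = €183,525
Penalty before surcharge: €183,525 + €7,290 = €190,815
Administrative surcharge: 20% of €190,815 = €38,163
Total penalty: €190,815 + €38,163 = €228,978
Minimum €130,100: €228,978 meets the minimum, no increase.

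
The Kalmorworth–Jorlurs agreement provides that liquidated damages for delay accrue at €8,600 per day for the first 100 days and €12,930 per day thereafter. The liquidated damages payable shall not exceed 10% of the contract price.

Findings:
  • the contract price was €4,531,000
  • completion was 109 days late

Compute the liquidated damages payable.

First 100 days: 100 × €8,600 = €860,000
Remaining days: (109 − 100) × €12,930 = €116,370
Accrued per-day damages: €860,000 + €116,370 = €976,370
Cap: 10% of €4,531,000 = €453,100
Cap at €453,100: €976,370 exceeds the cap → €453,100

€453,100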